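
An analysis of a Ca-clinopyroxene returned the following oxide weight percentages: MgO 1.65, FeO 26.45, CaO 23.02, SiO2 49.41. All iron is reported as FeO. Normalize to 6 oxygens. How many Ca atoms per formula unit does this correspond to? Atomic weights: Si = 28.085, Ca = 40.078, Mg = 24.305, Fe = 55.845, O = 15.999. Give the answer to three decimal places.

1.65 wt% MgO ÷ 40.304 g/mol = 0.04094 mol, giving 0.04094 Mg and 0.04094 O.
26.45 wt% FeO ÷ 71.844 g/mol = 0.36816 mol, giving 0.36816 Fe and 0.36816 O.
23.02 wt% CaO ÷ 56.077 g/mol = 0.41051 mol, giving 0.41051 Ca and 0.41051 O.
49.41 wt% SiO2 ÷ 60.083 g/mol = 0.82236 mol, giving 0.82236 Si and 1.64472 O.
Oxygen sums to 2.46433; scaling by 6/2.46433 = 2.43474 puts the formula on 6 O.
Ca: 0.41051 × 2.43474 = 0.999 atoms per formula unit.

0.999 Ca apfu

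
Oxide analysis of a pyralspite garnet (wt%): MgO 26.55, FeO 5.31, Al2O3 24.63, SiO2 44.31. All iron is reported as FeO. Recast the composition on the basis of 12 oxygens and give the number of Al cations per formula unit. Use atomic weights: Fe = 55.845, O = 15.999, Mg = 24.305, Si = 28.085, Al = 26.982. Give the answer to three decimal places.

MgO (M=40.304): mol = 0.65874; Mg = 0.65874, O = 0.65874.
FeO (M=71.844): mol = 0.07391; Fe = 0.07391, O = 0.07391.
Al2O3 (M=101.961): mol = 0.24156; Al = 0.48312, O = 0.72468.
SiO2 (M=60.083): mol = 0.73748; Si = 0.73748, O = 1.47496.
ΣO = 2.93229; factor = 12/ΣO = 4.09236.
Al apfu = 0.48312 × 4.09236 = 1.977.

1.977 Al apfu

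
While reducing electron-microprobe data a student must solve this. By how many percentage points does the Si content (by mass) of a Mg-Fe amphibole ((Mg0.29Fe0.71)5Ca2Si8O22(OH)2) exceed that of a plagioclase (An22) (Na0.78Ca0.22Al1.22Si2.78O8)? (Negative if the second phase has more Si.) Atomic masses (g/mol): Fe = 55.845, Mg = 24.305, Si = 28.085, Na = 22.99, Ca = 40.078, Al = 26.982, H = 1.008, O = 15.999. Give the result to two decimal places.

-5.07 percentage points

First mineral: 224.680 g Si in 924.320 g formula = 24.31 wt% Si.
Second mineral: 78.076 g Si in 265.736 g formula = 29.38 wt% Si.
24.31% − 29.38% gives a difference of -5.07 percentage points.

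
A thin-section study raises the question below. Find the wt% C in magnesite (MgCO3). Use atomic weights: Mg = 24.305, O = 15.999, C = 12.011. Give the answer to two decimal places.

Molar mass of MgCO3: 1·24.305 + 1·12.011 + 3·15.999 = 84.313 g/mol.
Mass of C per formula unit: 1 × 12.011 = 12.011 g.
Weight fraction C = 12.011 / 84.313 = 0.1425.

14.25 wt%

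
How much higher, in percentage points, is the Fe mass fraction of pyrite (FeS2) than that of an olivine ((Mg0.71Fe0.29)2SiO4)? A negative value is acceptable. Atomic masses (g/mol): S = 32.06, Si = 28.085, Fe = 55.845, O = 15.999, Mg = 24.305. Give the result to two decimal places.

26.18 percentage points

M(FeS2) = 119.965 g/mol, so wt% Fe = 55.845/119.965 × 100 = 46.55%.
M((Mg0.71Fe0.29)2SiO4) = 158.984 g/mol, so wt% Fe = 32.390/158.984 × 100 = 20.37%.
46.55 − 20.37 = 26.18 pp.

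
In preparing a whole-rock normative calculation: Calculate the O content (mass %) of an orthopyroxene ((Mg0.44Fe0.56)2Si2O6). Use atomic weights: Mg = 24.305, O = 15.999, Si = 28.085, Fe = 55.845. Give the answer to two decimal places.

Formula mass = 0.88*24.305 + 1.12*55.845 + 2*28.085 + 6*15.999 = 236.099 g/mol, of which 95.994 g is O.
So O makes up 95.994/236.099 = 0.4066 of the mass, i.e. 40.66%.

40.66 mass %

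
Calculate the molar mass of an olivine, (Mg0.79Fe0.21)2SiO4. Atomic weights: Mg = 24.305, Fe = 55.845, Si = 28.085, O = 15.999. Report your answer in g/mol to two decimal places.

M = 1.58×24.305 + 0.42×55.845 + 1×28.085 + 4×15.999

153.94 g/mol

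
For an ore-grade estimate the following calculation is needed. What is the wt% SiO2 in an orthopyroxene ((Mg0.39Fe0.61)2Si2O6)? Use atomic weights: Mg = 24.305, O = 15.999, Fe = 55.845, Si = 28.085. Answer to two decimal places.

50.23 wt%

M((Mg0.39Fe0.61)2Si2O6) = 239.253 g/mol; M(SiO2) = 60.083 g/mol.
Moles SiO2 per formula unit = 2 Si ÷ 1 = 2.0000.
SiO2 fraction = (2.0000 × 60.083) / 239.253 = 120.166/239.253 = 0.5023.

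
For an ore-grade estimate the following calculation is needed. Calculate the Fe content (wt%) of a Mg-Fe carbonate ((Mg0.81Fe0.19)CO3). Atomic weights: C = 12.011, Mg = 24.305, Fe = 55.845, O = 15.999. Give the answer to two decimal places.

M((Mg0.81Fe0.19)CO3) = 90.306 g/mol.
Fe contributes 0.19 × 55.845 = 10.611 g per mole.
10.611/90.306 = 0.1175 → 11.75%.

11.75 wt%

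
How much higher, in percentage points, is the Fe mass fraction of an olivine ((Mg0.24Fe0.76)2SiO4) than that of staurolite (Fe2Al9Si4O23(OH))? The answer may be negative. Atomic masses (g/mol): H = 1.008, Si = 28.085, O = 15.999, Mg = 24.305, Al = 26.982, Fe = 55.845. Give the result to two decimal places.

First mineral: 84.884 g Fe in 188.632 g formula = 45.00 wt% Fe.
Second mineral: 111.690 g Fe in 851.852 g formula = 13.11 wt% Fe.
45.00% − 13.11% gives a difference of 31.89 percentage points.

31.89 percentage points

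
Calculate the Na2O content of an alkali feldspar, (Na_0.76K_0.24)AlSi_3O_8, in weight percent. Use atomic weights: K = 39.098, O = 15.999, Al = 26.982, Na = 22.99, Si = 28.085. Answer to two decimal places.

Formula mass = 266.085 g/mol.
0.76 Na → 0.3800 mol Na2O per formula unit; M(Na2O) = 61.979, so Na2O mass = 23.552 g.
23.552/266.085 × 100 = 8.85 wt%.

8.85 wt%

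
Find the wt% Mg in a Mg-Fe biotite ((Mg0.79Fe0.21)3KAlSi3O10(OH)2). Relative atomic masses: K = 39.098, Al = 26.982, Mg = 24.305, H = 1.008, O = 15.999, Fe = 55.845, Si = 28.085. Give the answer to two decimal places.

13.18 mass %

M((Mg0.79Fe0.21)3KAlSi3O10(OH)2) = 437.124 g/mol.
Mg contributes 2.37 × 24.305 = 57.603 g per mole.
57.603/437.124 = 0.1318 → 13.18%.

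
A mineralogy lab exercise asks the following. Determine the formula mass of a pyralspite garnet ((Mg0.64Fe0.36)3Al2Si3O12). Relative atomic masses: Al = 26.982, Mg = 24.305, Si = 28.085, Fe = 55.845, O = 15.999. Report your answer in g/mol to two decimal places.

437.19 g/mol

Mg: 1.92 × 24.305 = 46.6656
Fe: 1.08 × 55.845 = 60.3126
Al: 2 × 26.982 = 53.9640
Si: 3 × 28.085 = 84.2550
O: 12 × 15.999 = 191.9880
Summing the contributions gives the formula mass.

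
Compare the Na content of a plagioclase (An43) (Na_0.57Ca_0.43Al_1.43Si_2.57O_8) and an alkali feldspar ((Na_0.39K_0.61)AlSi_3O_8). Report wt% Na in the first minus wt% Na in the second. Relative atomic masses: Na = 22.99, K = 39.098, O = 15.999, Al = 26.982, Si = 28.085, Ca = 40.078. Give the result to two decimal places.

1.57 percentage points

First mineral: 13.104 g Na in 269.093 g formula = 4.87 wt% Na.
Second mineral: 8.966 g Na in 272.045 g formula = 3.30 wt% Na.
4.87% − 3.30% gives a difference of 1.57 percentage points.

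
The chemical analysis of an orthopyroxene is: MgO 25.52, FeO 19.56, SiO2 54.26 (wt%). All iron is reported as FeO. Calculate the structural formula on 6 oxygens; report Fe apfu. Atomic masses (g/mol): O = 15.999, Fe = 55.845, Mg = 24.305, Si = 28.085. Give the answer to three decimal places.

MgO: 25.52/40.304 = 0.63319 mol → 0.63319 mol Mg, 0.63319 mol O.
FeO: 19.56/71.844 = 0.27226 mol → 0.27226 mol Fe, 0.27226 mol O.
SiO2: 54.26/60.083 = 0.90308 mol → 0.90308 mol Si, 1.80616 mol O.
Total oxygen = 2.71161 mol. Normalization factor = 6/2.71161 = 2.21271.
Fe per 6 O = 0.27226 × 2.21271 = 0.602.

0.602 Fe apfu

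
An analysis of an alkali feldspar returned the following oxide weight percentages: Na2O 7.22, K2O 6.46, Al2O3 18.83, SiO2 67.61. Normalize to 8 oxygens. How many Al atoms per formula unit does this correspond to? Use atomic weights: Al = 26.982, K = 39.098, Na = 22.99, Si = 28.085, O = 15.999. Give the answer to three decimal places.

0.988 Al apfu

7.22 wt% Na2O ÷ 61.979 g/mol = 0.11649 mol, giving 0.23298 Na and 0.11649 O.
6.46 wt% K2O ÷ 94.195 g/mol = 0.06858 mol, giving 0.13716 K and 0.06858 O.
18.83 wt% Al2O3 ÷ 101.961 g/mol = 0.18468 mol, giving 0.36936 Al and 0.55404 O.
67.61 wt% SiO2 ÷ 60.083 g/mol = 1.12528 mol, giving 1.12528 Si and 2.25056 O.
Oxygen sums to 2.98967; scaling by 8/2.98967 = 2.67588 puts the formula on 8 O.
Al: 0.36936 × 2.67588 = 0.988 atoms per formula unit.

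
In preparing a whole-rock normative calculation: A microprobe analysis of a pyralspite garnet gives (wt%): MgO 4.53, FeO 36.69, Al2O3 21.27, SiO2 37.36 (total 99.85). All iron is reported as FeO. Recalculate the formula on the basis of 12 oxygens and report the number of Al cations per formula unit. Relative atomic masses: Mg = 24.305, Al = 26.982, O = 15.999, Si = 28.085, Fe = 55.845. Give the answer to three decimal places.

2.009 Al apfu

MgO: 4.53/40.304 = 0.11240 mol → 0.11240 mol Mg, 0.11240 mol O.
FeO: 36.69/71.844 = 0.51069 mol → 0.51069 mol Fe, 0.51069 mol O.
Al2O3: 21.27/101.961 = 0.20861 mol → 0.41722 mol Al, 0.62583 mol O.
SiO2: 37.36/60.083 = 0.62181 mol → 0.62181 mol Si, 1.24362 mol O.
Total oxygen = 2.49254 mol. Normalization factor = 12/2.49254 = 4.81437.
Al per 12 O = 0.41722 × 4.81437 = 2.009.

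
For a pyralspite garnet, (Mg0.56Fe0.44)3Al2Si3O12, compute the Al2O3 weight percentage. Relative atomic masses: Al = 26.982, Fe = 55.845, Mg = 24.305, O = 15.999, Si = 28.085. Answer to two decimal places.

M((Mg0.56Fe0.44)3Al2Si3O12) = 444.755 g/mol; M(Al2O3) = 101.961 g/mol.
Moles Al2O3 per formula unit = 2 Al ÷ 2 = 1.0000.
Al2O3 fraction = (1.0000 × 101.961) / 444.755 = 101.961/444.755 = 0.2293.

22.93 wt%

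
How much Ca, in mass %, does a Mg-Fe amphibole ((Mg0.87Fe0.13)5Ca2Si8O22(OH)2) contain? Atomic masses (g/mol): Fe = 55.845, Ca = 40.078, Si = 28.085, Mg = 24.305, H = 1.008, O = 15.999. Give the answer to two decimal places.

9.62 mass %

Formula mass = 4.35·24.305 + 0.65·55.845 + 2·40.078 + 8·28.085 + 24·15.999 + 2·1.008 = 832.854 g/mol, of which 80.156 g is Ca.
So Ca makes up 80.156/832.854 = 0.0962 of the mass, i.e. 9.62%.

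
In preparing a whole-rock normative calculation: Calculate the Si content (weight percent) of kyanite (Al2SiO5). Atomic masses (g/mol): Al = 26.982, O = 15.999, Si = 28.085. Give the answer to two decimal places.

17.33 weight percent

M(Al2SiO5) = 162.044 g/mol.
Si contributes 1 × 28.085 = 28.085 g per mole.
28.085/162.044 = 0.1733 → 17.33%.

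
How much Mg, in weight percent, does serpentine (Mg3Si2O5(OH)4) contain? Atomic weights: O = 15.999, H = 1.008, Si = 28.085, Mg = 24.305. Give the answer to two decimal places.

26.31 weight percent

Formula mass = 3·24.305 + 2·28.085 + 9·15.999 + 4·1.008 = 277.108 g/mol, of which 72.915 g is Mg.
So Mg makes up 72.915/277.108 = 0.2631 of the mass, i.e. 26.31%.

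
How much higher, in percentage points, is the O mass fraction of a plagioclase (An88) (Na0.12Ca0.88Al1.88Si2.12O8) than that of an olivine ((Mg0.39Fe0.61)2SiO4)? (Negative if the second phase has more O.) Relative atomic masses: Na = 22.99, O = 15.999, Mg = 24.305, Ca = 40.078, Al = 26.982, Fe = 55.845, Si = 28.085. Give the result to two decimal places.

10.61 percentage points

First mineral: 127.992 g O in 276.286 g formula = 46.33 wt% O.
Second mineral: 63.996 g O in 179.170 g formula = 35.72 wt% O.
46.33% − 35.72% gives a difference of 10.61 percentage points.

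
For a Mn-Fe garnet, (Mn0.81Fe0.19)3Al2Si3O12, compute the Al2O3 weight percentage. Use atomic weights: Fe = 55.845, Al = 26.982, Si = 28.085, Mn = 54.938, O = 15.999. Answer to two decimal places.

20.58 wt%

Molar mass of (Mn0.81Fe0.19)3Al2Si3O12 = 2.43×54.938 + 0.57×55.845 + 2×26.982 + 3×28.085 + 12×15.999 = 495.538 g/mol.
Each formula unit contains 2 Al, equivalent to 2/2 = 1.0000 mol Al2O3.
M(Al2O3) = 2×26.982 + 3×15.999 = 101.961 g/mol.
Mass of Al2O3 per formula unit = 1.0000 × 101.961 = 101.961 g.
Al2O3 wt% = 101.961 / 495.538 × 100 = 20.58%.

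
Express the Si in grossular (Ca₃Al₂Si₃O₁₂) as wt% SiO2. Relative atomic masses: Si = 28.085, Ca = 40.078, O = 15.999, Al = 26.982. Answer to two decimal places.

40.02 wt%

Molar mass of Ca₃Al₂Si₃O₁₂ = 3×40.078 + 2×26.982 + 3×28.085 + 12×15.999 = 450.441 g/mol.
Each formula unit contains 3 Si, equivalent to 3/1 = 3.0000 mol SiO2.
M(SiO2) = 1×28.085 + 2×15.999 = 60.083 g/mol.
Mass of SiO2 per formula unit = 3.0000 × 60.083 = 180.249 g.
SiO2 wt% = 180.249 / 450.441 × 100 = 40.02%.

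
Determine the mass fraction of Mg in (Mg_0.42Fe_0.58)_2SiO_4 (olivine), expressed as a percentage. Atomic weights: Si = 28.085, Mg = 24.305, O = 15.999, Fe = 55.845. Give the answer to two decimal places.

11.52 mass %

Molar mass of (Mg_0.42Fe_0.58)_2SiO_4: 0.84·24.305 + 1.16·55.845 + 1·28.085 + 4·15.999 = 177.277 g/mol.
Mass of Mg per formula unit: 0.84 × 24.305 = 20.416 g.
Weight fraction Mg = 20.416 / 177.277 = 0.1152.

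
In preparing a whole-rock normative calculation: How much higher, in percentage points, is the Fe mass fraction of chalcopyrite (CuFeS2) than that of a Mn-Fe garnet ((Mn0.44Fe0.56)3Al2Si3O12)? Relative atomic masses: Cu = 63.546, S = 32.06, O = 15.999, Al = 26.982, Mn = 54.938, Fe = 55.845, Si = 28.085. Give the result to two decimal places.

11.54 percentage points

Fe in CuFeS2: molar mass 183.511 g/mol; 1×55.845 = 55.845 g → 30.43 wt%.
Fe in (Mn0.44Fe0.56)3Al2Si3O12: molar mass 496.545 g/mol; 1.68×55.845 = 93.820 g → 18.89 wt%.
Difference = 30.43 − 18.89 = 11.54 percentage points.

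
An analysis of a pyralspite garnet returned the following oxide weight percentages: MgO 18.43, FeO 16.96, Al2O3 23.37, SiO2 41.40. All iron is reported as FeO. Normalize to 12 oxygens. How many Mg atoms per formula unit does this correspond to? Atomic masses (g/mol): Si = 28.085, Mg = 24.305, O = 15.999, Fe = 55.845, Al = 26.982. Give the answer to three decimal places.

1.989 Mg apfu

MgO: 18.43/40.304 = 0.45727 mol → 0.45727 mol Mg, 0.45727 mol O.
FeO: 16.96/71.844 = 0.23607 mol → 0.23607 mol Fe, 0.23607 mol O.
Al2O3: 23.37/101.961 = 0.22921 mol → 0.45842 mol Al, 0.68763 mol O.
SiO2: 41.40/60.083 = 0.68905 mol → 0.68905 mol Si, 1.37810 mol O.
Total oxygen = 2.75907 mol. Normalization factor = 12/2.75907 = 4.34929.
Mg per 12 O = 0.45727 × 4.34929 = 1.989.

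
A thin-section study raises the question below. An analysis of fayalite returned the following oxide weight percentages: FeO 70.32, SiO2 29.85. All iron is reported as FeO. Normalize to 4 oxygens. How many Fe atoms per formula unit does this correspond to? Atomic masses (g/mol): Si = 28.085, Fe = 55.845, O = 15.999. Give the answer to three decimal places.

FeO (M=71.844): mol = 0.97879; Fe = 0.97879, O = 0.97879.
SiO2 (M=60.083): mol = 0.49681; Si = 0.49681, O = 0.99362.
ΣO = 1.97241; factor = 4/ΣO = 2.02798.
Fe apfu = 0.97879 × 2.02798 = 1.985.

1.985 Fe apfu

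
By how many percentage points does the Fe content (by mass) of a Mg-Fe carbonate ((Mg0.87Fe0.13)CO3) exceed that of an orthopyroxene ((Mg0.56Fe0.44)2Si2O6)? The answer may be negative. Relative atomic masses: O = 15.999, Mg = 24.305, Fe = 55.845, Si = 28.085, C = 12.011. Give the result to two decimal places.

First mineral: 7.260 g Fe in 88.413 g formula = 8.21 wt% Fe.
Second mineral: 49.144 g Fe in 228.529 g formula = 21.50 wt% Fe.
8.21% − 21.50% gives a difference of -13.29 percentage points.

-13.29 percentage points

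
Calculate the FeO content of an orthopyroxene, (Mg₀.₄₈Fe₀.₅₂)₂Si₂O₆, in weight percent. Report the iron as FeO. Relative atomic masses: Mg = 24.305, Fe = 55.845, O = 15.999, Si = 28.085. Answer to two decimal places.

31.99 wt%

Molar mass of (Mg₀.₄₈Fe₀.₅₂)₂Si₂O₆ = 0.96*24.305 + 1.04*55.845 + 2*28.085 + 6*15.999 = 233.576 g/mol.
Each formula unit contains 1.04 Fe, equivalent to 1.04/1 = 1.0400 mol FeO.
M(FeO) = 1×55.845 + 1×15.999 = 71.844 g/mol.
Mass of FeO per formula unit = 1.0400 × 71.844 = 74.718 g.
FeO wt% = 74.718 / 233.576 × 100 = 31.99%.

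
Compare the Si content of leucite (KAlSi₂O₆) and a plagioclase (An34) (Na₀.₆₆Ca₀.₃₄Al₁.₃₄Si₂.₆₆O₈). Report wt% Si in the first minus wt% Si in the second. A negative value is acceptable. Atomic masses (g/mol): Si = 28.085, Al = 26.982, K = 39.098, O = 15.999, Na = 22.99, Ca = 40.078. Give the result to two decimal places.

-2.17 percentage points

Si in KAlSi₂O₆: molar mass 218.244 g/mol; 2×28.085 = 56.170 g → 25.74 wt%.
Si in Na₀.₆₆Ca₀.₃₄Al₁.₃₄Si₂.₆₆O₈: molar mass 267.654 g/mol; 2.66×28.085 = 74.706 g → 27.91 wt%.
Difference = 25.74 − 27.91 = -2.17 percentage points.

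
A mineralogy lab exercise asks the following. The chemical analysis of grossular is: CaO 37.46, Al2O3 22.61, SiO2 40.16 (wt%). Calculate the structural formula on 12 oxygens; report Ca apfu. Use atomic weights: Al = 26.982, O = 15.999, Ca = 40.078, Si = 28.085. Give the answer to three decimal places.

3.002 Ca apfu

CaO: 37.46/56.077 = 0.66801 mol → 0.66801 mol Ca, 0.66801 mol O.
Al2O3: 22.61/101.961 = 0.22175 mol → 0.44350 mol Al, 0.66525 mol O.
SiO2: 40.16/60.083 = 0.66841 mol → 0.66841 mol Si, 1.33682 mol O.
Total oxygen = 2.67008 mol. Normalization factor = 12/2.67008 = 4.49425.
Ca per 12 O = 0.66801 × 4.49425 = 3.002.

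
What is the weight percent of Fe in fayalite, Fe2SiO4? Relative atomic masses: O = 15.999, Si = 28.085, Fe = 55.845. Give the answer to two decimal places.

54.81 weight percent

Formula mass = 2·55.845 + 1·28.085 + 4·15.999 = 203.771 g/mol, of which 111.690 g is Fe.
So Fe makes up 111.690/203.771 = 0.5481 of the mass, i.e. 54.81%.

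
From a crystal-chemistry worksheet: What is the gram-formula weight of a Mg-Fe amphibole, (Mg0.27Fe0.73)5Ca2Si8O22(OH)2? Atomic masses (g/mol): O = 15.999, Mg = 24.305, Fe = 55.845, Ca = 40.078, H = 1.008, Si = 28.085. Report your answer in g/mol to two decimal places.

927.47 g/mol

M = 1.35*24.305 + 3.65*55.845 + 2*40.078 + 8*28.085 + 24*15.999 + 2*1.008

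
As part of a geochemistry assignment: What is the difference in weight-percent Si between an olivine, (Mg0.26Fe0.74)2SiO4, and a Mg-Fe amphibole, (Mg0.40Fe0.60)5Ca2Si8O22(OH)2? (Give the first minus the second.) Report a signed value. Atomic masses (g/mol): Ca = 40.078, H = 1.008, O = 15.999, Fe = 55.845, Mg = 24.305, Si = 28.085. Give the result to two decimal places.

Si in (Mg0.26Fe0.74)2SiO4: molar mass 187.370 g/mol; 1×28.085 = 28.085 g → 14.99 wt%.
Si in (Mg0.40Fe0.60)5Ca2Si8O22(OH)2: molar mass 906.973 g/mol; 8×28.085 = 224.680 g → 24.77 wt%.
Difference = 14.99 − 24.77 = -9.78 percentage points.

-9.78 percentage points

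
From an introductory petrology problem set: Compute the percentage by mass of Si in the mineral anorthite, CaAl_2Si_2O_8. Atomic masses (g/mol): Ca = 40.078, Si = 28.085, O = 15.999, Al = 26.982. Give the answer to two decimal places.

20.19 wt%

Formula mass = 1×40.078 + 2×26.982 + 2×28.085 + 8×15.999 = 278.204 g/mol, of which 56.170 g is Si.
So Si makes up 56.170/278.204 = 0.2019 of the mass, i.e. 20.19%.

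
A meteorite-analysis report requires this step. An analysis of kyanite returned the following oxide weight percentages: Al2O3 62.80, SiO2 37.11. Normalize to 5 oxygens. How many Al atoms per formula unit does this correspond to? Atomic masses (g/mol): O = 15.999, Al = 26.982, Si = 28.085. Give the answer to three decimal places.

Al2O3 (M=101.961): mol = 0.61592; Al = 1.23184, O = 1.84776.
SiO2 (M=60.083): mol = 0.61765; Si = 0.61765, O = 1.23530.
ΣO = 3.08306; factor = 5/ΣO = 1.62177.
Al apfu = 1.23184 × 1.62177 = 1.998.

1.998 Al apfu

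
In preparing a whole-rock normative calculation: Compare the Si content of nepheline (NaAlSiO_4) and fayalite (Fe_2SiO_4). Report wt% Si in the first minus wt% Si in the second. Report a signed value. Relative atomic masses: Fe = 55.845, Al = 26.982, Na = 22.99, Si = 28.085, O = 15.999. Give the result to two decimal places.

Si in NaAlSiO_4: molar mass 142.053 g/mol; 1×28.085 = 28.085 g → 19.77 wt%.
Si in Fe_2SiO_4: molar mass 203.771 g/mol; 1×28.085 = 28.085 g → 13.78 wt%.
Difference = 19.77 − 13.78 = 5.99 percentage points.

5.99 percentage points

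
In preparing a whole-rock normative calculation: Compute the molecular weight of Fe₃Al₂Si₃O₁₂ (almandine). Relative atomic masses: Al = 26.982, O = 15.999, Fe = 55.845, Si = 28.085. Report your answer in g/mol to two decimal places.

Fe: 3 × 55.845 = 167.5350
Al: 2 × 26.982 = 53.9640
Si: 3 × 28.085 = 84.2550
O: 12 × 15.999 = 191.9880
Summing the contributions gives the formula mass.

497.74 g/mol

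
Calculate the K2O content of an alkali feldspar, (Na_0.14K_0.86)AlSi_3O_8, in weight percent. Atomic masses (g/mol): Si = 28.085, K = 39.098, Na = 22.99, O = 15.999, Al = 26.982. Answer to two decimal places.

M((Na_0.14K_0.86)AlSi_3O_8) = 276.072 g/mol; M(K2O) = 94.195 g/mol.
Moles K2O per formula unit = 0.86 K ÷ 2 = 0.4300.
K2O fraction = (0.4300 × 94.195) / 276.072 = 40.504/276.072 = 0.1467.

14.67 wt%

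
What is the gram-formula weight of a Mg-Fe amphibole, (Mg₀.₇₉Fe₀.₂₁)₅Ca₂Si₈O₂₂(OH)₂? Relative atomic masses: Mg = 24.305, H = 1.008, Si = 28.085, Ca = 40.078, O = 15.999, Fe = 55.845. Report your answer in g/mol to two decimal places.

845.47 g/mol

The formula mass is the sum 3.95×24.305 + 1.05×55.845 + 2×40.078 + 8×28.085 + 24×15.999 + 2×1.008.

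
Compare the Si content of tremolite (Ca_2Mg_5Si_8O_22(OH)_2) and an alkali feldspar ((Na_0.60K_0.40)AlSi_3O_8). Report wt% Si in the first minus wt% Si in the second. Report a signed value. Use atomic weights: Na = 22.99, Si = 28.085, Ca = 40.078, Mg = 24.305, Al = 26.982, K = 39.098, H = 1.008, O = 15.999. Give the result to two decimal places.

-3.70 percentage points

Si in Ca_2Mg_5Si_8O_22(OH)_2: molar mass 812.353 g/mol; 8×28.085 = 224.680 g → 27.66 wt%.
Si in (Na_0.60K_0.40)AlSi_3O_8: molar mass 268.662 g/mol; 3×28.085 = 84.255 g → 31.36 wt%.
Difference = 27.66 − 31.36 = -3.70 percentage points.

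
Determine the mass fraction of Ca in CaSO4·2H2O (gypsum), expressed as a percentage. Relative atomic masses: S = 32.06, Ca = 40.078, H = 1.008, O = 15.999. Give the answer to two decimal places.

23.28 wt%

M(CaSO4·2H2O) = 172.164 g/mol.
Ca contributes 1 × 40.078 = 40.078 g per mole.
40.078/172.164 = 0.2328 → 23.28%.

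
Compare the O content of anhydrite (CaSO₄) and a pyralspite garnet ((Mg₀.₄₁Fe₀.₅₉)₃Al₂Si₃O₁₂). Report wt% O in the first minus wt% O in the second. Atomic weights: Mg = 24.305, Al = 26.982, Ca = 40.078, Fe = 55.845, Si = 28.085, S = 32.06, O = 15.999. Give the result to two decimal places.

First mineral: 63.996 g O in 136.134 g formula = 47.01 wt% O.
Second mineral: 191.988 g O in 458.948 g formula = 41.83 wt% O.
47.01% − 41.83% gives a difference of 5.18 percentage points.

5.18 percentage points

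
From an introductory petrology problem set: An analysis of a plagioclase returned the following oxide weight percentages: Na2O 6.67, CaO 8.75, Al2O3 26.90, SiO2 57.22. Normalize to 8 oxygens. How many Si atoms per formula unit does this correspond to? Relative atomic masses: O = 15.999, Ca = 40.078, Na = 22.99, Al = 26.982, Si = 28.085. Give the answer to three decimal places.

2.574 Si apfu

Na2O (M=61.979): mol = 0.10762; Na = 0.21524, O = 0.10762.
CaO (M=56.077): mol = 0.15604; Ca = 0.15604, O = 0.15604.
Al2O3 (M=101.961): mol = 0.26383; Al = 0.52766, O = 0.79149.
SiO2 (M=60.083): mol = 0.95235; Si = 0.95235, O = 1.90470.
ΣO = 2.95985; factor = 8/ΣO = 2.70284.
Si apfu = 0.95235 × 2.70284 = 2.574.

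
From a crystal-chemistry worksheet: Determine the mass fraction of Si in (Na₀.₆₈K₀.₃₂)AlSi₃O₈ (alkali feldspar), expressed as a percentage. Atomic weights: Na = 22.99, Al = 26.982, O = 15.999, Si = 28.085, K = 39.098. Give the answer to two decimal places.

31.51 mass %

Formula mass = 0.68*22.99 + 0.32*39.098 + 1*26.982 + 3*28.085 + 8*15.999 = 267.374 g/mol, of which 84.255 g is Si.
So Si makes up 84.255/267.374 = 0.3151 of the mass, i.e. 31.51%.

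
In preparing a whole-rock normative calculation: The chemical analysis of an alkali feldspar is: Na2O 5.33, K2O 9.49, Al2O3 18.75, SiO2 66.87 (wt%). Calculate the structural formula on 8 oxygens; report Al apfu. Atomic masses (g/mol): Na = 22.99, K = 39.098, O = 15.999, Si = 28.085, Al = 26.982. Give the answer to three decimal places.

0.993 Al apfu

5.33 wt% Na2O ÷ 61.979 g/mol = 0.08600 mol, giving 0.17200 Na and 0.08600 O.
9.49 wt% K2O ÷ 94.195 g/mol = 0.10075 mol, giving 0.20150 K and 0.10075 O.
18.75 wt% Al2O3 ÷ 101.961 g/mol = 0.18389 mol, giving 0.36778 Al and 0.55167 O.
66.87 wt% SiO2 ÷ 60.083 g/mol = 1.11296 mol, giving 1.11296 Si and 2.22592 O.
Oxygen sums to 2.96434; scaling by 8/2.96434 = 2.69875 puts the formula on 8 O.
Al: 0.36778 × 2.69875 = 0.993 atoms per formula unit.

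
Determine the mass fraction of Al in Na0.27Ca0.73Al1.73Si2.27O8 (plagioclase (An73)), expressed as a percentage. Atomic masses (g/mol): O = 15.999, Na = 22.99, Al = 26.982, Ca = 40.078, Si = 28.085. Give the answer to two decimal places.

17.04 wt%

Formula mass = 0.27·22.99 + 0.73·40.078 + 1.73·26.982 + 2.27·28.085 + 8·15.999 = 273.888 g/mol, of which 46.679 g is Al.
So Al makes up 46.679/273.888 = 0.1704 of the mass, i.e. 17.04%.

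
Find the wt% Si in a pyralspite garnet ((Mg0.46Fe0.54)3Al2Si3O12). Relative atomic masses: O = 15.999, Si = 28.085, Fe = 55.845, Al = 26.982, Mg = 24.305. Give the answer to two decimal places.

Molar mass of (Mg0.46Fe0.54)3Al2Si3O12: 1.38·24.305 + 1.62·55.845 + 2·26.982 + 3·28.085 + 12·15.999 = 454.217 g/mol.
Mass of Si per formula unit: 3 × 28.085 = 84.255 g.
Weight fraction Si = 84.255 / 454.217 = 0.1855.

18.55 mass %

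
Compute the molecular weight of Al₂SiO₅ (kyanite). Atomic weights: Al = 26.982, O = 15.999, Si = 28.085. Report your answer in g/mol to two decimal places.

162.04 g/mol

Al: 2 × 26.982 = 53.9640
Si: 1 × 28.085 = 28.0850
O: 5 × 15.999 = 79.9950
Summing the contributions gives the formula mass.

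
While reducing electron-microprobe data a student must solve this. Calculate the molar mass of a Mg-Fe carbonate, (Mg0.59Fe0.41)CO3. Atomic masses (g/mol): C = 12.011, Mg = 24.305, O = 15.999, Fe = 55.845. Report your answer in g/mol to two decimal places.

97.24 g/mol

The formula mass is the sum 0.59×24.305 + 0.41×55.845 + 1×12.011 + 3×15.999.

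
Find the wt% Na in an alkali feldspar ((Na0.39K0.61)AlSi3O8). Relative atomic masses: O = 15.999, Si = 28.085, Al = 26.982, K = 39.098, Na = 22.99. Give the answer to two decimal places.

3.30 mass %

Molar mass of (Na0.39K0.61)AlSi3O8: 0.39*22.99 + 0.61*39.098 + 1*26.982 + 3*28.085 + 8*15.999 = 272.045 g/mol.
Mass of Na per formula unit: 0.39 × 22.99 = 8.966 g.
Weight fraction Na = 8.966 / 272.045 = 0.0330.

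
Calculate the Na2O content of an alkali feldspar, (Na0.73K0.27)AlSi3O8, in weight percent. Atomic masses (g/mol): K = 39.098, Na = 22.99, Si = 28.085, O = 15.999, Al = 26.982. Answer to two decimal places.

Molar mass of (Na0.73K0.27)AlSi3O8 = 0.73×22.99 + 0.27×39.098 + 1×26.982 + 3×28.085 + 8×15.999 = 266.568 g/mol.
Each formula unit contains 0.73 Na, equivalent to 0.73/2 = 0.3650 mol Na2O.
M(Na2O) = 2×22.99 + 1×15.999 = 61.979 g/mol.
Mass of Na2O per formula unit = 0.3650 × 61.979 = 22.622 g.
Na2O wt% = 22.622 / 266.568 × 100 = 8.49%.

8.49 wt%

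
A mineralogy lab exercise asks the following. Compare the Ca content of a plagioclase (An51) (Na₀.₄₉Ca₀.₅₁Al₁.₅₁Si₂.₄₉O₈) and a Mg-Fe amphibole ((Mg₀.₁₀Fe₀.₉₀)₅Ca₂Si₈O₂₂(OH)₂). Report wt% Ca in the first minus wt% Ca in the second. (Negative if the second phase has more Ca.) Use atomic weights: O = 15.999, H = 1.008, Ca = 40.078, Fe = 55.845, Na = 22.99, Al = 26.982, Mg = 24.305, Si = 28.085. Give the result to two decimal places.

Ca in Na₀.₄₉Ca₀.₅₁Al₁.₅₁Si₂.₄₉O₈: molar mass 270.371 g/mol; 0.51×40.078 = 20.440 g → 7.56 wt%.
Ca in (Mg₀.₁₀Fe₀.₉₀)₅Ca₂Si₈O₂₂(OH)₂: molar mass 954.283 g/mol; 2×40.078 = 80.156 g → 8.40 wt%.
Difference = 7.56 − 8.40 = -0.84 percentage points.

-0.84 percentage points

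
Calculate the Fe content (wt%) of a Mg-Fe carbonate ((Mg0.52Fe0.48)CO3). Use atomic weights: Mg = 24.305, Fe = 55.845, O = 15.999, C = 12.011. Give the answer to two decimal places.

26.95 wt%

M((Mg0.52Fe0.48)CO3) = 99.452 g/mol.
Fe contributes 0.48 × 55.845 = 26.806 g per mole.
26.806/99.452 = 0.2695 → 26.95%.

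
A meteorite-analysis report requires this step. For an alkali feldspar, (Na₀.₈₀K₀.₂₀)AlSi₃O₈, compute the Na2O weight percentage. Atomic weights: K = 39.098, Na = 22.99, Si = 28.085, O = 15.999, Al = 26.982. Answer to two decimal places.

Molar mass of (Na₀.₈₀K₀.₂₀)AlSi₃O₈ = 0.80·22.99 + 0.20·39.098 + 1·26.982 + 3·28.085 + 8·15.999 = 265.441 g/mol.
Each formula unit contains 0.80 Na, equivalent to 0.80/2 = 0.4000 mol Na2O.
M(Na2O) = 2×22.99 + 1×15.999 = 61.979 g/mol.
Mass of Na2O per formula unit = 0.4000 × 61.979 = 24.792 g.
Na2O wt% = 24.792 / 265.441 × 100 = 9.34%.

9.34 wt%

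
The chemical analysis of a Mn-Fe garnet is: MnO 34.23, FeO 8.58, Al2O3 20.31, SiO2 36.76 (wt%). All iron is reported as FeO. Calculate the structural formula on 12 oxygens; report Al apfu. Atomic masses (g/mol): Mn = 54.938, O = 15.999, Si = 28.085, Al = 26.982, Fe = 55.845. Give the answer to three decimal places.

1.973 Al apfu

34.23 wt% MnO ÷ 70.937 g/mol = 0.48254 mol, giving 0.48254 Mn and 0.48254 O.
8.58 wt% FeO ÷ 71.844 g/mol = 0.11943 mol, giving 0.11943 Fe and 0.11943 O.
20.31 wt% Al2O3 ÷ 101.961 g/mol = 0.19919 mol, giving 0.39838 Al and 0.59757 O.
36.76 wt% SiO2 ÷ 60.083 g/mol = 0.61182 mol, giving 0.61182 Si and 1.22364 O.
Oxygen sums to 2.42318; scaling by 12/2.42318 = 4.95217 puts the formula on 12 O.
Al: 0.39838 × 4.95217 = 1.973 atoms per formula unit.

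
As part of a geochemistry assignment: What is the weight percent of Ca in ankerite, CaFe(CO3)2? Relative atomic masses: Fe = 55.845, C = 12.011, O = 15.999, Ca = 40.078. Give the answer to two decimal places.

Formula mass = 1·40.078 + 1·55.845 + 2·12.011 + 6·15.999 = 215.939 g/mol, of which 40.078 g is Ca.
So Ca makes up 40.078/215.939 = 0.1856 of the mass, i.e. 18.56%.

18.56 mass %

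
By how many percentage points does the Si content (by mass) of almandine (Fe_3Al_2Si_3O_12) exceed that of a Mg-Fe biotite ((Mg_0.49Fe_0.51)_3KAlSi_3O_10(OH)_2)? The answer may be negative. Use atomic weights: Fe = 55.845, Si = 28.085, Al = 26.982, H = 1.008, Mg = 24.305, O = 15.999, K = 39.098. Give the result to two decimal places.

-1.17 percentage points

First mineral: 84.255 g Si in 497.742 g formula = 16.93 wt% Si.
Second mineral: 84.255 g Si in 465.510 g formula = 18.10 wt% Si.
16.93% − 18.10% gives a difference of -1.17 percentage points.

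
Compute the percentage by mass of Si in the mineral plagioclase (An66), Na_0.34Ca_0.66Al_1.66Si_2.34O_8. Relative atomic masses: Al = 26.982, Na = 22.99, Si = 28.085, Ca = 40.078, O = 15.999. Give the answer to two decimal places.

Molar mass of Na_0.34Ca_0.66Al_1.66Si_2.34O_8: 0.34*22.99 + 0.66*40.078 + 1.66*26.982 + 2.34*28.085 + 8*15.999 = 272.769 g/mol.
Mass of Si per formula unit: 2.34 × 28.085 = 65.719 g.
Weight fraction Si = 65.719 / 272.769 = 0.2409.

24.09 mass %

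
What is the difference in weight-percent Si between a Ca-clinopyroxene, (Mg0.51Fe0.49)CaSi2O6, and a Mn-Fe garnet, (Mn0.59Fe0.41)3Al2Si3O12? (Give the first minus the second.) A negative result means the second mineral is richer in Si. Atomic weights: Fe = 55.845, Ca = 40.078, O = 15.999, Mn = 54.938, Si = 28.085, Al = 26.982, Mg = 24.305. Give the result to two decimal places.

7.23 percentage points

Si in (Mg0.51Fe0.49)CaSi2O6: molar mass 232.002 g/mol; 2×28.085 = 56.170 g → 24.21 wt%.
Si in (Mn0.59Fe0.41)3Al2Si3O12: molar mass 496.137 g/mol; 3×28.085 = 84.255 g → 16.98 wt%.
Difference = 24.21 − 16.98 = 7.23 percentage points.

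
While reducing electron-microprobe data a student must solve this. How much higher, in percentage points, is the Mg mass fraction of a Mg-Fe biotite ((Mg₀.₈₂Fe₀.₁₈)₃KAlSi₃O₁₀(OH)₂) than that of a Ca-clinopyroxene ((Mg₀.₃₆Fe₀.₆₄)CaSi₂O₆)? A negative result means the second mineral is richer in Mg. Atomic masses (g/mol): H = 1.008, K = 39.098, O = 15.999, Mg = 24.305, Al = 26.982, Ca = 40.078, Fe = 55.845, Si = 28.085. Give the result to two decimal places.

10.07 percentage points

M((Mg₀.₈₂Fe₀.₁₈)₃KAlSi₃O₁₀(OH)₂) = 434.286 g/mol, so wt% Mg = 59.790/434.286 × 100 = 13.77%.
M((Mg₀.₃₆Fe₀.₆₄)CaSi₂O₆) = 236.733 g/mol, so wt% Mg = 8.750/236.733 × 100 = 3.70%.
13.77 − 3.70 = 10.07 pp.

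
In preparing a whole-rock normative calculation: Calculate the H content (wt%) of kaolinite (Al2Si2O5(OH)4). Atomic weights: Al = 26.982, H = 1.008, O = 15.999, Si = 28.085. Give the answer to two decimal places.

1.56 wt%

Formula mass = 2×26.982 + 2×28.085 + 9×15.999 + 4×1.008 = 258.157 g/mol, of which 4.032 g is H.
So H makes up 4.032/258.157 = 0.0156 of the mass, i.e. 1.56%.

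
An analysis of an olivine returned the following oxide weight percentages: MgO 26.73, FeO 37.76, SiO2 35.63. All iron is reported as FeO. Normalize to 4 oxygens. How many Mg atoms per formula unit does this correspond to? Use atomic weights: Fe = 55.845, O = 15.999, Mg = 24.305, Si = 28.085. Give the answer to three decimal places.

MgO (M=40.304): mol = 0.66321; Mg = 0.66321, O = 0.66321.
FeO (M=71.844): mol = 0.52558; Fe = 0.52558, O = 0.52558.
SiO2 (M=60.083): mol = 0.59301; Si = 0.59301, O = 1.18602.
ΣO = 2.37481; factor = 4/ΣO = 1.68435.
Mg apfu = 0.66321 × 1.68435 = 1.117.

1.117 Mg apfu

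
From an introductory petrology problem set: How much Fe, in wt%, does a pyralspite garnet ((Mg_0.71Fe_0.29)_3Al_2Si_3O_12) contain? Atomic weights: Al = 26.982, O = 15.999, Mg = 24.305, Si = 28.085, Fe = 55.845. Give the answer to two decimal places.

11.28 wt%

M((Mg_0.71Fe_0.29)_3Al_2Si_3O_12) = 430.562 g/mol.
Fe contributes 0.87 × 55.845 = 48.585 g per mole.
48.585/430.562 = 0.1128 → 11.28%.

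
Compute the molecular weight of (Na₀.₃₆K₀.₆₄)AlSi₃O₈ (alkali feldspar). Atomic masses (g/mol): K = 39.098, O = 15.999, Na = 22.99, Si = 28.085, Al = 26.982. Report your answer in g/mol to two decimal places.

M = 0.36·22.99 + 0.64·39.098 + 1·26.982 + 3·28.085 + 8·15.999

272.53 g/mol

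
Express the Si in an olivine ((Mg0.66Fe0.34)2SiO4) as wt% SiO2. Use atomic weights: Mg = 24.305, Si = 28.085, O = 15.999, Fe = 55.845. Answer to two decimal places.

Formula mass = 162.138 g/mol.
1 Si → 1.0000 mol SiO2 per formula unit; M(SiO2) = 60.083, so SiO2 mass = 60.083 g.
60.083/162.138 × 100 = 37.06 wt%.

37.06 wt%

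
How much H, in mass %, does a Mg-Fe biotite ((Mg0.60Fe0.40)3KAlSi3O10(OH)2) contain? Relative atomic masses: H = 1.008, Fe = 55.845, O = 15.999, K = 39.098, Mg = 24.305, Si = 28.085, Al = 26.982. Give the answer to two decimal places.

0.44 mass %

M((Mg0.60Fe0.40)3KAlSi3O10(OH)2) = 455.102 g/mol.
H contributes 2 × 1.008 = 2.016 g per mole.
2.016/455.102 = 0.0044 → 0.44%.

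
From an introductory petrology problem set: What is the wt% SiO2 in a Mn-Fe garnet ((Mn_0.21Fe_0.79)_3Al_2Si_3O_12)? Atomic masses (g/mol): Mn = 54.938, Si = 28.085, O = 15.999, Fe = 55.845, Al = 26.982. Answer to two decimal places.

Formula mass = 497.171 g/mol.
3 Si → 3.0000 mol SiO2 per formula unit; M(SiO2) = 60.083, so SiO2 mass = 180.249 g.
180.249/497.171 × 100 = 36.25 wt%.

36.25 wt%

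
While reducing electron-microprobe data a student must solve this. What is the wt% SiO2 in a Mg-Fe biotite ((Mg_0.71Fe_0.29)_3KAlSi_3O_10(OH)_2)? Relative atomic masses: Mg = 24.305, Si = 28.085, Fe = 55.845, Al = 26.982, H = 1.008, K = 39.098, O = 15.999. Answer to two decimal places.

40.53 wt%

M((Mg_0.71Fe_0.29)_3KAlSi_3O_10(OH)_2) = 444.694 g/mol; M(SiO2) = 60.083 g/mol.
Moles SiO2 per formula unit = 3 Si ÷ 1 = 3.0000.
SiO2 fraction = (3.0000 × 60.083) / 444.694 = 180.249/444.694 = 0.4053.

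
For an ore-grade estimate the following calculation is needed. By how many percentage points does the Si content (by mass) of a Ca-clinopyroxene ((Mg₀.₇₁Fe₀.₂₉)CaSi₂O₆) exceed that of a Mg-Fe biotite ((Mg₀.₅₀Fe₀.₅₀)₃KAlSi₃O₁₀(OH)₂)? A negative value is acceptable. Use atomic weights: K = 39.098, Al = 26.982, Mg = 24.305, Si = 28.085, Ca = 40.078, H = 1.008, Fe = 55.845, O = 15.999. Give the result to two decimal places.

M((Mg₀.₇₁Fe₀.₂₉)CaSi₂O₆) = 225.694 g/mol, so wt% Si = 56.170/225.694 × 100 = 24.89%.
M((Mg₀.₅₀Fe₀.₅₀)₃KAlSi₃O₁₀(OH)₂) = 464.564 g/mol, so wt% Si = 84.255/464.564 × 100 = 18.14%.
24.89 − 18.14 = 6.75 pp.

6.75 percentage points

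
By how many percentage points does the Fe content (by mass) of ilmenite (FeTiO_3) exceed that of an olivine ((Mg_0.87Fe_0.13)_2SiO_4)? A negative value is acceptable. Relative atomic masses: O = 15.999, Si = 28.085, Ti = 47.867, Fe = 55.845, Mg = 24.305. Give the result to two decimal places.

27.06 percentage points

Fe in FeTiO_3: molar mass 151.709 g/mol; 1×55.845 = 55.845 g → 36.81 wt%.
Fe in (Mg_0.87Fe_0.13)_2SiO_4: molar mass 148.891 g/mol; 0.26×55.845 = 14.520 g → 9.75 wt%.
Difference = 36.81 − 9.75 = 27.06 percentage points.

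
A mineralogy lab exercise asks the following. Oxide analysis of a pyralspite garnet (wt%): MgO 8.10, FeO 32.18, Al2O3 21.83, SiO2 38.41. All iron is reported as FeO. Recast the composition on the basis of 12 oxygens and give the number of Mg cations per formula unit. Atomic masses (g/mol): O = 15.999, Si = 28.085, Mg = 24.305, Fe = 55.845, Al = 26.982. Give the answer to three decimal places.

0.938 Mg apfu

MgO (M=40.304): mol = 0.20097; Mg = 0.20097, O = 0.20097.
FeO (M=71.844): mol = 0.44791; Fe = 0.44791, O = 0.44791.
Al2O3 (M=101.961): mol = 0.21410; Al = 0.42820, O = 0.64230.
SiO2 (M=60.083): mol = 0.63928; Si = 0.63928, O = 1.27856.
ΣO = 2.56974; factor = 12/ΣO = 4.66973.
Mg apfu = 0.20097 × 4.66973 = 0.938.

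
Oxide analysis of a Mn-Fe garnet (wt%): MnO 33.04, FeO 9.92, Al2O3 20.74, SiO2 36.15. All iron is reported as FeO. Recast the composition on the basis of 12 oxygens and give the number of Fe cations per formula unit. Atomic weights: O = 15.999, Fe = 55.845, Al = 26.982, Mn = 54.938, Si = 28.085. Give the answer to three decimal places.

33.04 wt% MnO ÷ 70.937 g/mol = 0.46577 mol, giving 0.46577 Mn and 0.46577 O.
9.92 wt% FeO ÷ 71.844 g/mol = 0.13808 mol, giving 0.13808 Fe and 0.13808 O.
20.74 wt% Al2O3 ÷ 101.961 g/mol = 0.20341 mol, giving 0.40682 Al and 0.61023 O.
36.15 wt% SiO2 ÷ 60.083 g/mol = 0.60167 mol, giving 0.60167 Si and 1.20334 O.
Oxygen sums to 2.41742; scaling by 12/2.41742 = 4.96397 puts the formula on 12 O.
Fe: 0.13808 × 4.96397 = 0.685 atoms per formula unit.

0.685 Fe apfu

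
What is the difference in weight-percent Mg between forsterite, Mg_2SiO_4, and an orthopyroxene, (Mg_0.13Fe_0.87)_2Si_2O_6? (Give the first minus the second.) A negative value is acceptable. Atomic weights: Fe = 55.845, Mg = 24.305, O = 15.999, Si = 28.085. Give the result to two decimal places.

M(Mg_2SiO_4) = 140.691 g/mol, so wt% Mg = 48.610/140.691 × 100 = 34.55%.
M((Mg_0.13Fe_0.87)_2Si_2O_6) = 255.654 g/mol, so wt% Mg = 6.319/255.654 × 100 = 2.47%.
34.55 − 2.47 = 32.08 pp.

32.08 percentage points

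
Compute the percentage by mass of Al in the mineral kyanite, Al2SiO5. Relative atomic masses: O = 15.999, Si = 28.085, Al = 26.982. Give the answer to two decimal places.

Formula mass = 2·26.982 + 1·28.085 + 5·15.999 = 162.044 g/mol, of which 53.964 g is Al.
So Al makes up 53.964/162.044 = 0.3330 of the mass, i.e. 33.30%.

33.30 wt%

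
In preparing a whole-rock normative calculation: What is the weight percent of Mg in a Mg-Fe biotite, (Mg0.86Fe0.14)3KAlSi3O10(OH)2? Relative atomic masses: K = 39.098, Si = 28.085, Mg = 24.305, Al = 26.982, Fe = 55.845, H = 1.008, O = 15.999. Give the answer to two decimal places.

M((Mg0.86Fe0.14)3KAlSi3O10(OH)2) = 430.501 g/mol.
Mg contributes 2.58 × 24.305 = 62.707 g per mole.
62.707/430.501 = 0.1457 → 14.57%.

14.57 weight percent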